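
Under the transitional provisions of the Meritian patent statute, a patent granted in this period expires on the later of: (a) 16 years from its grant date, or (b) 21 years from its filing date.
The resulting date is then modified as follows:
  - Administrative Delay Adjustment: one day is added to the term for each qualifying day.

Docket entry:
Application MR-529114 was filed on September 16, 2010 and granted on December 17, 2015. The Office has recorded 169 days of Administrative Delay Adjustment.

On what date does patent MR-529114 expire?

2032-06-03

(a) grant + 16 years → 17 December 2031.
(b) filing + 21 years → 16 September 2031.
Later of the two: 17 December 2031.
Administrative Delay Adjustment: +169 days → 3 June 2032.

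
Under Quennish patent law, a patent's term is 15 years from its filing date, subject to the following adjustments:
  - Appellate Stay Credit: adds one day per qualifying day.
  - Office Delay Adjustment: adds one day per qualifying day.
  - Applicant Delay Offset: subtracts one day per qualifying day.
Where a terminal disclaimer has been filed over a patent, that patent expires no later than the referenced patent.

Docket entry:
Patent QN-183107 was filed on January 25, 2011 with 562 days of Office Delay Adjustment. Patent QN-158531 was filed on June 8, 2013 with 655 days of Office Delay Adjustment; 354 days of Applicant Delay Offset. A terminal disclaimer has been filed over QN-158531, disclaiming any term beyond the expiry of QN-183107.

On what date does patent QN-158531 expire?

Natural term of QN-158531:
  Base: filing + 15 years → 8 June 2028.
  Office Delay Adjustment: +655 days → 25 March 2030.
  Applicant Delay Offset: −354 days → 5 April 2029.
Expiry of referenced patent QN-183107:
  Base: filing + 15 years → 25 January 2026.
  Office Delay Adjustment: +562 days → 10 August 2027.
Terminal disclaimer: QN-158531 expires on the earlier of 5 April 2029 and 10 August 2027.

2027-08-10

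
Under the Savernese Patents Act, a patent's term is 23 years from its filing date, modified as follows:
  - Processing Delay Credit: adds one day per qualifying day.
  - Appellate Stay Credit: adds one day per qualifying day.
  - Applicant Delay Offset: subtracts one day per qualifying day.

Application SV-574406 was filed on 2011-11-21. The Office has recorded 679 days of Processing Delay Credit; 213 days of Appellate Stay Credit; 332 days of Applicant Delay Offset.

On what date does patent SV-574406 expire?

Base term: filing date + 23 years → 21 November 2034.
Processing Delay Credit: +679 days → 30 September 2036.
Appellate Stay Credit: +213 days → 1 May 2037.
Applicant Delay Offset: −332 days → 3 June 2036.

June 3, 2036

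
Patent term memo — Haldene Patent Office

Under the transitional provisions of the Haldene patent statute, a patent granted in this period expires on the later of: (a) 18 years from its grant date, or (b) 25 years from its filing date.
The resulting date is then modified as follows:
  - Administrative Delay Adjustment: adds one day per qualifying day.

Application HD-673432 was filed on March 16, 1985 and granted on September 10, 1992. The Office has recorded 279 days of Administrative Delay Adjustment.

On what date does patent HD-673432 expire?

2011-06-16

(a) grant + 18 years → 10 September 2010.
(b) filing + 25 years → 16 March 2010.
Later of the two: 10 September 2010.
Administrative Delay Adjustment: +279 days → 16 June 2011.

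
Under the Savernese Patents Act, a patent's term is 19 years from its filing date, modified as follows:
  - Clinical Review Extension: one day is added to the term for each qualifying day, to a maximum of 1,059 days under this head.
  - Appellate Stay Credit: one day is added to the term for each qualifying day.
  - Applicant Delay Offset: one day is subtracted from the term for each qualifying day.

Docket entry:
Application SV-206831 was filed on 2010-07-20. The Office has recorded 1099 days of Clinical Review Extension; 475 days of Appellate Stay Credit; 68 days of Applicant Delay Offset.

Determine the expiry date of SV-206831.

July 25, 2033

Base term: filing date + 19 years → 20 July 2029.
Clinical Review Extension: 1099 days claimed exceeds the 1059-day cap, so +1059 days → 13 June 2032.
Appellate Stay Credit: +475 days → 1 October 2033.
Applicant Delay Offset: −68 days → 25 July 2033.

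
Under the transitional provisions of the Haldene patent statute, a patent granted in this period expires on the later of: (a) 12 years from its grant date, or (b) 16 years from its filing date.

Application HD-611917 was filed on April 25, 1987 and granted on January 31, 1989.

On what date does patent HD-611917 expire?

(a) grant + 12 years → 31 January 2001.
(b) filing + 16 years → 25 April 2003.
Later of the two: 25 April 2003.

2003-04-25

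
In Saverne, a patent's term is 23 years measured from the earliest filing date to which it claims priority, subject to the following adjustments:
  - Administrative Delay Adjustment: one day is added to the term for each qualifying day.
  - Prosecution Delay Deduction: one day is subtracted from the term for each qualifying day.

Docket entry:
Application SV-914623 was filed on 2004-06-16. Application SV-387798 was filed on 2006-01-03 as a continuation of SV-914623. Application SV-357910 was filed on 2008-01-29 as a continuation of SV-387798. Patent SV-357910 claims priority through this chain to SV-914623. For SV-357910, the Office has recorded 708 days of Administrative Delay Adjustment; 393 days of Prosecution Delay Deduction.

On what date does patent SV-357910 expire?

April 26, 2028

Earliest priority filing: 16 June 2004.
Base term: 16 June 2004 + 23 years → 16 June 2027.
Administrative Delay Adjustment: +708 days → 24 May 2029.
Prosecution Delay Deduction: −393 days → 26 April 2028.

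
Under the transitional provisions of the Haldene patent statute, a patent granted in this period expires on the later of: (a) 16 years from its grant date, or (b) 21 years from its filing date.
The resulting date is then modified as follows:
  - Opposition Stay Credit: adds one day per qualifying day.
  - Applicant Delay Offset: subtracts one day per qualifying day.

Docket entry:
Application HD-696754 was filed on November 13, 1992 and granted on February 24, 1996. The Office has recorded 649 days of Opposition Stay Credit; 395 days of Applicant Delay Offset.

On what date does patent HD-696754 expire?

2014-07-25

(a) grant + 16 years → 24 February 2012.
(b) filing + 21 years → 13 November 2013.
Later of the two: 13 November 2013.
Opposition Stay Credit: +649 days → 24 August 2015.
Applicant Delay Offset: −395 days → 25 July 2014.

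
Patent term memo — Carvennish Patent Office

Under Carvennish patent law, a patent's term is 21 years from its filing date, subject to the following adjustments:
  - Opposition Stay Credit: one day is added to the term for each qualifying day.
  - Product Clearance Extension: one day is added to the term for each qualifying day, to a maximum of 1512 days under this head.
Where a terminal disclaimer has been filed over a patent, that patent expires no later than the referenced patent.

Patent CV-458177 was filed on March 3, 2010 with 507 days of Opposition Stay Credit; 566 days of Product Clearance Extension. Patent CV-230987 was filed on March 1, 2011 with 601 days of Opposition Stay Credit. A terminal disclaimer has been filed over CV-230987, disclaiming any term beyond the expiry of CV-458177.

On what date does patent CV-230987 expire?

2033-10-23

Natural term of CV-230987:
  Base: filing + 21 years → 1 March 2032.
  Opposition Stay Credit: +601 days → 23 October 2033.
Expiry of referenced patent CV-458177:
  Base: filing + 21 years → 3 March 2031.
  Opposition Stay Credit: +507 days → 22 July 2032.
  Product Clearance Extension: 566 days (within the 1512-day cap) → +566 days → 8 February 2034.
Terminal disclaimer: CV-230987 expires on the earlier of 23 October 2033 and 8 February 2034.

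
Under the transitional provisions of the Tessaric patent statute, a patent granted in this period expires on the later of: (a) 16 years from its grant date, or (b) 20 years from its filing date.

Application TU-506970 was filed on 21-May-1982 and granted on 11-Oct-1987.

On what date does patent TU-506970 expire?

(a) grant + 16 years → 11 October 2003.
(b) filing + 20 years → 21 May 2002.
Later of the two: 11 October 2003.

2003-10-11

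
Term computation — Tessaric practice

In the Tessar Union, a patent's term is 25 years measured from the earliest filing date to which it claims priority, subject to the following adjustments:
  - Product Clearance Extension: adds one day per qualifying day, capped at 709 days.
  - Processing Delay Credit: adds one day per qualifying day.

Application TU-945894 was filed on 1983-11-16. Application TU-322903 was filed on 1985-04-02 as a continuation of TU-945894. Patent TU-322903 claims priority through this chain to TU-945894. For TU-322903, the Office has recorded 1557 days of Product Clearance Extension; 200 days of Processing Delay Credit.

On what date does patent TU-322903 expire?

2011-05-14

Earliest priority filing: 16 November 1983.
Base term: 16 November 1983 + 25 years → 16 November 2008.
Product Clearance Extension: 1557 days claimed exceeds the 709-day cap, so +709 days → 26 October 2010.
Processing Delay Credit: +200 days → 14 May 2011.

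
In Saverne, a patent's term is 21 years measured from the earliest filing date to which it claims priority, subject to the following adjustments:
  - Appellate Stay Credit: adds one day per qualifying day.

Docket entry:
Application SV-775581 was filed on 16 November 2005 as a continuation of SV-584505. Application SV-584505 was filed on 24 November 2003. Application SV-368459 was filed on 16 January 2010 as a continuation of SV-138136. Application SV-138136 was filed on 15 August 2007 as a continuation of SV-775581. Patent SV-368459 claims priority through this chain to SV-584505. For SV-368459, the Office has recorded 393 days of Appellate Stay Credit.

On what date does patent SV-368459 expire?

Earliest priority filing: 24 November 2003.
Base term: 24 November 2003 + 21 years → 24 November 2024.
Appellate Stay Credit: +393 days → 22 December 2025.

December 22, 2025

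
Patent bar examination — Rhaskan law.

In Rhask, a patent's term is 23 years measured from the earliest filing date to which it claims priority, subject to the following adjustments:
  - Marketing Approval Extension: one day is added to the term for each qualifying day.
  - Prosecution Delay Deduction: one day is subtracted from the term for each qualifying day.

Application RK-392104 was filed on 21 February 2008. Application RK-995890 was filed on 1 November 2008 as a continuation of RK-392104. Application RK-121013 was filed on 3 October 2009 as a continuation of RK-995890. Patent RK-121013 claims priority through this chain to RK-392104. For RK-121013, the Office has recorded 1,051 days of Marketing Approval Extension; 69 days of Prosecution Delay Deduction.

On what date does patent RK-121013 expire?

Earliest priority filing: 21 February 2008.
Base term: 21 February 2008 + 23 years → 21 February 2031.
Marketing Approval Extension: +1051 days → 7 January 2034.
Prosecution Delay Deduction: −69 days → 30 October 2033.

October 30, 2033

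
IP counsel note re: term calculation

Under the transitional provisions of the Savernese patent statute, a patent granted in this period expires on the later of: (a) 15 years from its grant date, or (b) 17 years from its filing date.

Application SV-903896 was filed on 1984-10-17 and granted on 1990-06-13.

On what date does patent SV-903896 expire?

(a) grant + 15 years → 13 June 2005.
(b) filing + 17 years → 17 October 2001.
Later of the two: 13 June 2005.

2005-06-13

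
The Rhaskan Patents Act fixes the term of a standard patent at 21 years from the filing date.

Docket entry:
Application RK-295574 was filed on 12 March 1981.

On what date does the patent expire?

Filing date + 21 years → 12 March 2002.

March 12, 2002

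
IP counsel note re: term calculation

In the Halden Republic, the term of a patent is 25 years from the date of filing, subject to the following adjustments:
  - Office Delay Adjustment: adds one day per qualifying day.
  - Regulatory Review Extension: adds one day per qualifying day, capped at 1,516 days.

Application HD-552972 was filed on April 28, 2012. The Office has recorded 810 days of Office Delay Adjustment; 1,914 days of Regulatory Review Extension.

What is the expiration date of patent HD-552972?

Base term: filing date + 25 years → 28 April 2037.
Office Delay Adjustment: +810 days → 17 July 2039.
Regulatory Review Extension: 1914 days claimed exceeds the 1516-day cap, so +1516 days → 10 September 2043.

2043-09-10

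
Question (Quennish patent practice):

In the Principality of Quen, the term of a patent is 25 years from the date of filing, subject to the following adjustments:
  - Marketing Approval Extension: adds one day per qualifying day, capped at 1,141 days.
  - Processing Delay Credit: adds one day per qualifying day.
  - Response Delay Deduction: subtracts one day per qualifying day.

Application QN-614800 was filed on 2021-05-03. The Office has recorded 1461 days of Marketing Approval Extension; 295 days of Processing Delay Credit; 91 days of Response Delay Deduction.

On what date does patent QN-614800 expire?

Base term: filing date + 25 years → 3 May 2046.
Marketing Approval Extension: 1461 days claimed exceeds the 1141-day cap, so +1141 days → 17 June 2049.
Processing Delay Credit: +295 days → 8 April 2050.
Response Delay Deduction: −91 days → 7 January 2050.

2050-01-07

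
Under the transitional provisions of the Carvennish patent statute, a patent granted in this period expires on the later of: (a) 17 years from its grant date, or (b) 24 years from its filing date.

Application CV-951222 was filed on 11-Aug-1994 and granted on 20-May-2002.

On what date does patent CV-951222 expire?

2019-05-20

(a) grant + 17 years → 20 May 2019.
(b) filing + 24 years → 11 August 2018.
Later of the two: 20 May 2019.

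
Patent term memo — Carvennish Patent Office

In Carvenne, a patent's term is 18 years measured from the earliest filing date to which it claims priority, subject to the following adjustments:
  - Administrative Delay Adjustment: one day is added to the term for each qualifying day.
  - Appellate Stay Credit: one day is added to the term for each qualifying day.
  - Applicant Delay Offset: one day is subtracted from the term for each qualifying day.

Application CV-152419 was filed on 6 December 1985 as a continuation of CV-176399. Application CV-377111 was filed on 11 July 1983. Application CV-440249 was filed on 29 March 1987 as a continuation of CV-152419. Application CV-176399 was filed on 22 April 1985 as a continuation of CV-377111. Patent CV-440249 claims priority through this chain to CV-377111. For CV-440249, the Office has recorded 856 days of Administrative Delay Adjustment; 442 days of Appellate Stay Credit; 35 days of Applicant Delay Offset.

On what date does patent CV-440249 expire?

December 25, 2004

Earliest priority filing: 11 July 1983.
Base term: 11 July 1983 + 18 years → 11 July 2001.
Administrative Delay Adjustment: +856 days → 14 November 2003.
Appellate Stay Credit: +442 days → 29 January 2005.
Applicant Delay Offset: −35 days → 25 December 2004.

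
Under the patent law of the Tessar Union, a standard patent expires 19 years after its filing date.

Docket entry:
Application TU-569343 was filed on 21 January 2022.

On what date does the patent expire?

Filing date + 19 years → 21 January 2041.

2041-01-21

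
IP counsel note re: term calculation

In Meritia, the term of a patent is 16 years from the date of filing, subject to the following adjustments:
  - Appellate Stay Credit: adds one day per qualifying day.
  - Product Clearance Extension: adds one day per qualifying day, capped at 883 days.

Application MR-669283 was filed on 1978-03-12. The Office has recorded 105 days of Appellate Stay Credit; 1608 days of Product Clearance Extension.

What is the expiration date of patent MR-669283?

Base term: filing date + 16 years → 12 March 1994.
Appellate Stay Credit: +105 days → 25 June 1994.
Product Clearance Extension: 1608 days claimed exceeds the 883-day cap, so +883 days → 24 November 1996.

1996-11-24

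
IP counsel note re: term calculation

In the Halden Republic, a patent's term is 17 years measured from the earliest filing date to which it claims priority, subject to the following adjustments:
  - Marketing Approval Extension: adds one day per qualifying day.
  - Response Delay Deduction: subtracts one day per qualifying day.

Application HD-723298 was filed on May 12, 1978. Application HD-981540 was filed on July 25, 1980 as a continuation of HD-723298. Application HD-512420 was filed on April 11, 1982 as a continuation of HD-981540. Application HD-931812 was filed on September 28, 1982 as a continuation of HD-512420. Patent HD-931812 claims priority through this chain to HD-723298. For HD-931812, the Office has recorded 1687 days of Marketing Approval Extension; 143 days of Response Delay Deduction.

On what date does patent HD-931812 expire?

Earliest priority filing: 12 May 1978.
Base term: 12 May 1978 + 17 years → 12 May 1995.
Marketing Approval Extension: +1687 days → 24 December 1999.
Response Delay Deduction: −143 days → 3 August 1999.

1999-08-03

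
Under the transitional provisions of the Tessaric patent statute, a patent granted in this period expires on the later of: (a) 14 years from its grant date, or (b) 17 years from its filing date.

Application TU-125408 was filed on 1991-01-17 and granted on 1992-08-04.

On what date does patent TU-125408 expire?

(a) grant + 14 years → 4 August 2006.
(b) filing + 17 years → 17 January 2008.
Later of the two: 17 January 2008.

January 17, 2008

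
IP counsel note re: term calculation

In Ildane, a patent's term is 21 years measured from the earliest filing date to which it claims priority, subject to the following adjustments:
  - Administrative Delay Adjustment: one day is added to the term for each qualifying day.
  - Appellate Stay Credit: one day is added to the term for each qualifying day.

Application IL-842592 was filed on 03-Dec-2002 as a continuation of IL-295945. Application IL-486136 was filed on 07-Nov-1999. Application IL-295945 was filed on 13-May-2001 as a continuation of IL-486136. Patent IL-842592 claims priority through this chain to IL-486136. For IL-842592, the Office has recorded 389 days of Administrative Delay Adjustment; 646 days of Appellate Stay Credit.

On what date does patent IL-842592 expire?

Earliest priority filing: 7 November 1999.
Base term: 7 November 1999 + 21 years → 7 November 2020.
Administrative Delay Adjustment: +389 days → 1 December 2021.
Appellate Stay Credit: +646 days → 8 September 2023.

2023-09-08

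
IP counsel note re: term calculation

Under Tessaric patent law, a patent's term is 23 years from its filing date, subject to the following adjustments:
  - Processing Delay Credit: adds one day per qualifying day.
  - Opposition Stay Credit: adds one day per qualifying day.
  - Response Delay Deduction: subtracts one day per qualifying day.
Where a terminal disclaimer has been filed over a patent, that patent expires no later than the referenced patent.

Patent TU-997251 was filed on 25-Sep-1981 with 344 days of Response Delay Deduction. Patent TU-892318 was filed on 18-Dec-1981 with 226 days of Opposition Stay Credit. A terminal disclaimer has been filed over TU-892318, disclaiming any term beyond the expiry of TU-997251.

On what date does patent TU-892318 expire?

October 17, 2003

Natural term of TU-892318:
  Base: filing + 23 years → 18 December 2004.
  Opposition Stay Credit: +226 days → 1 August 2005.
Expiry of referenced patent TU-997251:
  Base: filing + 23 years → 25 September 2004.
  Response Delay Deduction: −344 days → 17 October 2003.
Terminal disclaimer: TU-892318 expires on the earlier of 1 August 2005 and 17 October 2003.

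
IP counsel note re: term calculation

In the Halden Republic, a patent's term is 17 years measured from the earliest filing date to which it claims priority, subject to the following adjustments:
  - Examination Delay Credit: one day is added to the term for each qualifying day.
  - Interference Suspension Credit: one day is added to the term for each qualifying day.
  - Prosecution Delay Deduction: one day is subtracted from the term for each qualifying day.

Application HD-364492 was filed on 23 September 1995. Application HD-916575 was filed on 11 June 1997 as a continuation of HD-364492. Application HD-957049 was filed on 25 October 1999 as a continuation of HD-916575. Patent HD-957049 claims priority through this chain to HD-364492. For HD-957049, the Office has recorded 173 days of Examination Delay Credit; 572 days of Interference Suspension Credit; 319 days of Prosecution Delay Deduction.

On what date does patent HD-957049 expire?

Earliest priority filing: 23 September 1995.
Base term: 23 September 1995 + 17 years → 23 September 2012.
Examination Delay Credit: +173 days → 15 March 2013.
Interference Suspension Credit: +572 days → 8 October 2014.
Prosecution Delay Deduction: −319 days → 23 November 2013.

2013-11-23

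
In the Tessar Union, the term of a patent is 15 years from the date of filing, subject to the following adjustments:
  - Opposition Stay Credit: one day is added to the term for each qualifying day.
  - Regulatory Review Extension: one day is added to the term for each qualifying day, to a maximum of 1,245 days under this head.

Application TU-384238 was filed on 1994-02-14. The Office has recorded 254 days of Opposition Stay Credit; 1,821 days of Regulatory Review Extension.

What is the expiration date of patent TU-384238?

2013-03-24

Base term: filing date + 15 years → 14 February 2009.
Opposition Stay Credit: +254 days → 26 October 2009.
Regulatory Review Extension: 1821 days claimed exceeds the 1245-day cap, so +1245 days → 24 March 2013.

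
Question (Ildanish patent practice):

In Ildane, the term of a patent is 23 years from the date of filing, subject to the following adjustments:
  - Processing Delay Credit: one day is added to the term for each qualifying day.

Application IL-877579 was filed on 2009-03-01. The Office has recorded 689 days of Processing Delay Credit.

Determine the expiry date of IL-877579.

Base term: filing date + 23 years → 1 March 2032.
Processing Delay Credit: +689 days → 19 January 2034.

January 19, 2034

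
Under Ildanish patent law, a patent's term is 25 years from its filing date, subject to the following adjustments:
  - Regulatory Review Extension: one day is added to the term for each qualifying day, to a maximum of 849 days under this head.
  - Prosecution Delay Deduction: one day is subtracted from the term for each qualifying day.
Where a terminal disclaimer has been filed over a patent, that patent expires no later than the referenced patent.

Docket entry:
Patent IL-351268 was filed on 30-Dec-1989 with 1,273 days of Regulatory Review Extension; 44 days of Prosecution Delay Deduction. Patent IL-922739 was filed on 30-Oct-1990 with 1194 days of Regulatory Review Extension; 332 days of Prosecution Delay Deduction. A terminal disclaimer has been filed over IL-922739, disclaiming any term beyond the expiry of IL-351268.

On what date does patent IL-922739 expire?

2017-03-14

Natural term of IL-922739:
  Base: filing + 25 years → 30 October 2015.
  Regulatory Review Extension: 1194 days claimed exceeds the 849-day cap, so +849 days → 25 February 2018.
  Prosecution Delay Deduction: −332 days → 30 March 2017.
Expiry of referenced patent IL-351268:
  Base: filing + 25 years → 30 December 2014.
  Regulatory Review Extension: 1273 days claimed exceeds the 849-day cap, so +849 days → 27 April 2017.
  Prosecution Delay Deduction: −44 days → 14 March 2017.
Terminal disclaimer: IL-922739 expires on the earlier of 30 March 2017 and 14 March 2017.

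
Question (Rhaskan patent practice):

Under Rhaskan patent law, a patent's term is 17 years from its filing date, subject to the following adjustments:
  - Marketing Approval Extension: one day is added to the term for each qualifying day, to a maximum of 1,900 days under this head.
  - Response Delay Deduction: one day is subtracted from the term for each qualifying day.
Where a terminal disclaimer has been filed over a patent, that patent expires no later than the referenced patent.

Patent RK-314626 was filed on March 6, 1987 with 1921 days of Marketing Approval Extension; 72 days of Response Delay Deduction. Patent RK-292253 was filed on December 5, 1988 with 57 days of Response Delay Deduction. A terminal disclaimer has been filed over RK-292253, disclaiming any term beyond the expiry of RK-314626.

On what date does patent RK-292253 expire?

Natural term of RK-292253:
  Base: filing + 17 years → 5 December 2005.
  Response Delay Deduction: −57 days → 9 October 2005.
Expiry of referenced patent RK-314626:
  Base: filing + 17 years → 6 March 2004.
  Marketing Approval Extension: 1921 days claimed exceeds the 1900-day cap, so +1900 days → 19 May 2009.
  Response Delay Deduction: −72 days → 8 March 2009.
Terminal disclaimer: RK-292253 expires on the earlier of 9 October 2005 and 8 March 2009.

October 9, 2005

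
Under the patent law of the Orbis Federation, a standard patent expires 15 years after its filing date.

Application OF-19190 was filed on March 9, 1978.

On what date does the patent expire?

March 9, 1993

Filing date + 15 years → 9 March 1993.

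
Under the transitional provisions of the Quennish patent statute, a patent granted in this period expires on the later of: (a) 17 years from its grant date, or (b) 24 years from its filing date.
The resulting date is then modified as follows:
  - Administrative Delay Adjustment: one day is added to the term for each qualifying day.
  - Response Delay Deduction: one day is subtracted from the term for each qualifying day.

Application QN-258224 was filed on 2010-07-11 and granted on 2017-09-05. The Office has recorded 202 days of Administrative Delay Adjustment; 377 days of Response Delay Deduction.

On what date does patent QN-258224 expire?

(a) grant + 17 years → 5 September 2034.
(b) filing + 24 years → 11 July 2034.
Later of the two: 5 September 2034.
Administrative Delay Adjustment: +202 days → 26 March 2035.
Response Delay Deduction: −377 days → 14 March 2034.

March 14, 2034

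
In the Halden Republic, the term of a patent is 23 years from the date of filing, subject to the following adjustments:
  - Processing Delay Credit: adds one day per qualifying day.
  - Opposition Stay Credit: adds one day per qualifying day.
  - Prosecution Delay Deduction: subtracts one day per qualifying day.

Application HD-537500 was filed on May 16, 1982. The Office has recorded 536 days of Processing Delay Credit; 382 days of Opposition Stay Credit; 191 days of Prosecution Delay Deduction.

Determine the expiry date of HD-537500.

Base term: filing date + 23 years → 16 May 2005.
Processing Delay Credit: +536 days → 3 November 2006.
Opposition Stay Credit: +382 days → 20 November 2007.
Prosecution Delay Deduction: −191 days → 13 May 2007.

2007-05-13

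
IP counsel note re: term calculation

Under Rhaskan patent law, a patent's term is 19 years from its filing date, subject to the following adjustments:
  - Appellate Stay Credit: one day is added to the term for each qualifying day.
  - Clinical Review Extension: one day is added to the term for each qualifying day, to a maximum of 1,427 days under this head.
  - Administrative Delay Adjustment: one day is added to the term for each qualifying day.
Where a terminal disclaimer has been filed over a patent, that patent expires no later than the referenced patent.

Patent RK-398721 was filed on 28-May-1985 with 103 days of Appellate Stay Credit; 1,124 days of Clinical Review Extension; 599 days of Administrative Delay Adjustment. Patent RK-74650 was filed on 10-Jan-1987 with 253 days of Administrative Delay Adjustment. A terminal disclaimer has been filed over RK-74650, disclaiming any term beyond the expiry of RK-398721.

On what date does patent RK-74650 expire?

Natural term of RK-74650:
  Base: filing + 19 years → 10 January 2006.
  Administrative Delay Adjustment: +253 days → 20 September 2006.
Expiry of referenced patent RK-398721:
  Base: filing + 19 years → 28 May 2004.
  Appellate Stay Credit: +103 days → 8 September 2004.
  Clinical Review Extension: 1124 days (within the 1427-day cap) → +1124 days → 7 October 2007.
  Administrative Delay Adjustment: +599 days → 28 May 2009.
Terminal disclaimer: RK-74650 expires on the earlier of 20 September 2006 and 28 May 2009.

September 20, 2006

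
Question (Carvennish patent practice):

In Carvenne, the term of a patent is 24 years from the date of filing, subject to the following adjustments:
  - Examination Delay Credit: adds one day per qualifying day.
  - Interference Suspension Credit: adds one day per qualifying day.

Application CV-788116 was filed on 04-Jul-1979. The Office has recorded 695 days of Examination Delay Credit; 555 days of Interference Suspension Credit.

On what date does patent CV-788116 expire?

Base term: filing date + 24 years → 4 July 2003.
Examination Delay Credit: +695 days → 29 May 2005.
Interference Suspension Credit: +555 days → 5 December 2006.

2006-12-05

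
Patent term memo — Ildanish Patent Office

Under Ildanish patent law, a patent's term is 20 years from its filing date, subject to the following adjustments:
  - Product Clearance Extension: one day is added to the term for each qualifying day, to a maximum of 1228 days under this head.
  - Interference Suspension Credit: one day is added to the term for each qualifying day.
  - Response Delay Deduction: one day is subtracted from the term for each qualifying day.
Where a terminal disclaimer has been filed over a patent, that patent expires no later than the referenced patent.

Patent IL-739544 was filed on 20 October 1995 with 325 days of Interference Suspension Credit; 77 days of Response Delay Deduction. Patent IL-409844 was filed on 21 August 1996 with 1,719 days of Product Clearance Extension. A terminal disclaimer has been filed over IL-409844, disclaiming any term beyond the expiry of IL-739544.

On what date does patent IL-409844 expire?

Natural term of IL-409844:
  Base: filing + 20 years → 21 August 2016.
  Product Clearance Extension: 1719 days claimed exceeds the 1228-day cap, so +1228 days → 1 January 2020.
Expiry of referenced patent IL-739544:
  Base: filing + 20 years → 20 October 2015.
  Interference Suspension Credit: +325 days → 9 September 2016.
  Response Delay Deduction: −77 days → 24 June 2016.
Terminal disclaimer: IL-409844 expires on the earlier of 1 January 2020 and 24 June 2016.

June 24, 2016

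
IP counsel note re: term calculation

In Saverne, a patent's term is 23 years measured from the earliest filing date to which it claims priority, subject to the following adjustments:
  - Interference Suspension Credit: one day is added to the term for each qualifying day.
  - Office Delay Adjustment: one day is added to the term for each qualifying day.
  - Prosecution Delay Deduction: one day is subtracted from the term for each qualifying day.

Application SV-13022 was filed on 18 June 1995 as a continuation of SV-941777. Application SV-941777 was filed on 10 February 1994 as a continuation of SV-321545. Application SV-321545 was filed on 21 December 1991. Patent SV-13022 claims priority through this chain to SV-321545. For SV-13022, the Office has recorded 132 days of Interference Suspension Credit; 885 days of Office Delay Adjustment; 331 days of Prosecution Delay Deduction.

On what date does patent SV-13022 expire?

Earliest priority filing: 21 December 1991.
Base term: 21 December 1991 + 23 years → 21 December 2014.
Interference Suspension Credit: +132 days → 2 May 2015.
Office Delay Adjustment: +885 days → 3 October 2017.
Prosecution Delay Deduction: −331 days → 6 November 2016.

November 6, 2016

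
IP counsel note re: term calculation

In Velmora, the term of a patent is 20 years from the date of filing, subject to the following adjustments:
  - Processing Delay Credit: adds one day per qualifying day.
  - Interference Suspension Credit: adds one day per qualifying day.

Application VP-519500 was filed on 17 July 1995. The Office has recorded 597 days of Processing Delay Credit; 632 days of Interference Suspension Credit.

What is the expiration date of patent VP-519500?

Base term: filing date + 20 years → 17 July 2015.
Processing Delay Credit: +597 days → 5 March 2017.
Interference Suspension Credit: +632 days → 27 November 2018.

2018-11-27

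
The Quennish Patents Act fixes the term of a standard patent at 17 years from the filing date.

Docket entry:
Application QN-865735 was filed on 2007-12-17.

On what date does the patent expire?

Filing date + 17 years → 17 December 2024.

2024-12-17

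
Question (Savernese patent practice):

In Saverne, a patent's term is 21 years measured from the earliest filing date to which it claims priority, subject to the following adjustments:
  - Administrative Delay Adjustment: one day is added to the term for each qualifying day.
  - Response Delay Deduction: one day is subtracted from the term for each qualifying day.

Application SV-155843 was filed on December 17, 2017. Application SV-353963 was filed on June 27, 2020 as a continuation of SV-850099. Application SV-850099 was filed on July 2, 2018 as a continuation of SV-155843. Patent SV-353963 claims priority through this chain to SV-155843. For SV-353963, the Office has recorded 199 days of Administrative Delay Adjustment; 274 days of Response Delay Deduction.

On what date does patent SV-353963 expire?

Earliest priority filing: 17 December 2017.
Base term: 17 December 2017 + 21 years → 17 December 2038.
Administrative Delay Adjustment: +199 days → 4 July 2039.
Response Delay Deduction: −274 days → 3 October 2038.

October 3, 2038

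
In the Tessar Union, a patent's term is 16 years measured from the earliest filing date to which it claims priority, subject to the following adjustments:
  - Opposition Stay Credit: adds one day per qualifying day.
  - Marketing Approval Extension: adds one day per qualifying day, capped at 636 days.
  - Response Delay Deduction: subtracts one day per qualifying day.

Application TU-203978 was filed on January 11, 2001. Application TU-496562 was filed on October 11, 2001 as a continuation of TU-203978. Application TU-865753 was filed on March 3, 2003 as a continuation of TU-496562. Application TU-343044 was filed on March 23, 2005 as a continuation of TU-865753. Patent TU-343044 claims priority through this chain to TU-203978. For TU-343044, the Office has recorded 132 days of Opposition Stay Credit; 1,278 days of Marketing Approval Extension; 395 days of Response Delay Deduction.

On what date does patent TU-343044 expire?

Earliest priority filing: 11 January 2001.
Base term: 11 January 2001 + 16 years → 11 January 2017.
Opposition Stay Credit: +132 days → 23 May 2017.
Marketing Approval Extension: 1278 days claimed exceeds the 636-day cap, so +636 days → 18 February 2019.
Response Delay Deduction: −395 days → 19 January 2018.

2018-01-19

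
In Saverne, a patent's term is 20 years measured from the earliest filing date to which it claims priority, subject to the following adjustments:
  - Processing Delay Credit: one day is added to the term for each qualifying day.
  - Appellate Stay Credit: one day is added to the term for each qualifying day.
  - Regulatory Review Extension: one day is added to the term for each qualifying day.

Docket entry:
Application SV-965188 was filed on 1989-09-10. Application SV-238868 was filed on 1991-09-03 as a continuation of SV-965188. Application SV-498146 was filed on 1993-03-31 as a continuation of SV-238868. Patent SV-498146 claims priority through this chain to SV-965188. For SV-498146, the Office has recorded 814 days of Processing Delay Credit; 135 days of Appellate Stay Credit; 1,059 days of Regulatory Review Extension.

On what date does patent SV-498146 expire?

2015-03-11

Earliest priority filing: 10 September 1989.
Base term: 10 September 1989 + 20 years → 10 September 2009.
Processing Delay Credit: +814 days → 3 December 2011.
Appellate Stay Credit: +135 days → 16 April 2012.
Regulatory Review Extension: +1059 days → 11 March 2015.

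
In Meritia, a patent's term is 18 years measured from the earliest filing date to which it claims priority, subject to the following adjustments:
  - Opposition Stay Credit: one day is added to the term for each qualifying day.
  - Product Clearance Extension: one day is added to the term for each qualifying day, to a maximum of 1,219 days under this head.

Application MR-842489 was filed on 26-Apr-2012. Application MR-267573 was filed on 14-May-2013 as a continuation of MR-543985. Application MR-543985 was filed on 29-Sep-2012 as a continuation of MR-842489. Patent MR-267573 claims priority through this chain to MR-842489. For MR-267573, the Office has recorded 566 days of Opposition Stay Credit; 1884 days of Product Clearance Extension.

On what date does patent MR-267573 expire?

March 16, 2035

Earliest priority filing: 26 April 2012.
Base term: 26 April 2012 + 18 years → 26 April 2030.
Opposition Stay Credit: +566 days → 13 November 2031.
Product Clearance Extension: 1884 days claimed exceeds the 1219-day cap, so +1219 days → 16 March 2035.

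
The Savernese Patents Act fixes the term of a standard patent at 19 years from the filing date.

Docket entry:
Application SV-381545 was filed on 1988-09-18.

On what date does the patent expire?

Filing date + 19 years → 18 September 2007.

September 18, 2007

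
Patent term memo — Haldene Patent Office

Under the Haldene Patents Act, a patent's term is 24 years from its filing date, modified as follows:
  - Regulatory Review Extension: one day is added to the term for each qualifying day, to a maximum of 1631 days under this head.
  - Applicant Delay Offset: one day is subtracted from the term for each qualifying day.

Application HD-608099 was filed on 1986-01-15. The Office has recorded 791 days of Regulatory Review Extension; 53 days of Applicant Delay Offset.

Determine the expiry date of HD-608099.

Base term: filing date + 24 years → 15 January 2010.
Regulatory Review Extension: 791 days (within the 1631-day cap) → +791 days → 16 March 2012.
Applicant Delay Offset: −53 days → 23 January 2012.

January 23, 2012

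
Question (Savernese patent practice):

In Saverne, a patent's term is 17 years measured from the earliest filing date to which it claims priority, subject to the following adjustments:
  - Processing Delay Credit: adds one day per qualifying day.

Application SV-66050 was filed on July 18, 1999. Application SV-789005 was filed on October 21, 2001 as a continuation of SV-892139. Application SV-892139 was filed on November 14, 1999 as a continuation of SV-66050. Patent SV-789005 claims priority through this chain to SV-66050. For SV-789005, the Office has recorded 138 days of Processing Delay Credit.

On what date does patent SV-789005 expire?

2016-12-03

Earliest priority filing: 18 July 1999.
Base term: 18 July 1999 + 17 years → 18 July 2016.
Processing Delay Credit: +138 days → 3 December 2016.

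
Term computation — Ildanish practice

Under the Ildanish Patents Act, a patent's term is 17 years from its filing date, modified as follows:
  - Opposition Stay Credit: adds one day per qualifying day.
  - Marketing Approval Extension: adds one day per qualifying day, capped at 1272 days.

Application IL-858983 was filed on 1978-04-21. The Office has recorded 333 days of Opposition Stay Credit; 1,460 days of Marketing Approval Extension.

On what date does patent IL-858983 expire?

1999-09-12

Base term: filing date + 17 years → 21 April 1995.
Opposition Stay Credit: +333 days → 19 March 1996.
Marketing Approval Extension: 1460 days claimed exceeds the 1272-day cap, so +1272 days → 12 September 1999.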